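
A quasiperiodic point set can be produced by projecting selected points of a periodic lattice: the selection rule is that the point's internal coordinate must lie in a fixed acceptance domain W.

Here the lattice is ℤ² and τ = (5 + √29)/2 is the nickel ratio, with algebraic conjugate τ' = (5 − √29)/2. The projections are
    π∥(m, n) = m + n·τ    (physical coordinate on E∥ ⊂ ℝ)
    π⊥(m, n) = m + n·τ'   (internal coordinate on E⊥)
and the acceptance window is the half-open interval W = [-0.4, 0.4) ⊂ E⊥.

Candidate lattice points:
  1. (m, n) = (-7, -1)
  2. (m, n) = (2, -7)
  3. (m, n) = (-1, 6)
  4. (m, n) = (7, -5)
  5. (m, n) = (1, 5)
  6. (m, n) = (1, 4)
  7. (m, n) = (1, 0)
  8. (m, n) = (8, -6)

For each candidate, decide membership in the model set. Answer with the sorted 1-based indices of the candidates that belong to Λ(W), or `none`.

5, 6

Numerically τ ≈ 5.19258 and τ' = −1/τ ≈ -0.19258.
[1] lift (-7,-1): star map gives -6.80742; window check -0.4 ≤ -6.80742 < 0.4 is false → out
[2] lift (2,-7): star map gives 3.34808; window check -0.4 ≤ 3.34808 < 0.4 is false → out
[3] lift (-1,6): star map gives -2.15549; window check -0.4 ≤ -2.15549 < 0.4 is false → out
[4] lift (7,-5): star map gives 7.96291; window check -0.4 ≤ 7.96291 < 0.4 is false → out
[5] lift (1,5): star map gives 0.03709; window check -0.4 ≤ 0.03709 < 0.4 is true → IN Λ
[6] lift (1,4): star map gives 0.22967; window check -0.4 ≤ 0.22967 < 0.4 is true → IN Λ
[7] lift (1,0): star map gives 1.00000; window check -0.4 ≤ 1.00000 < 0.4 is false → out
[8] lift (8,-6): star map gives 9.15549; window check -0.4 ≤ 9.15549 < 0.4 is false → out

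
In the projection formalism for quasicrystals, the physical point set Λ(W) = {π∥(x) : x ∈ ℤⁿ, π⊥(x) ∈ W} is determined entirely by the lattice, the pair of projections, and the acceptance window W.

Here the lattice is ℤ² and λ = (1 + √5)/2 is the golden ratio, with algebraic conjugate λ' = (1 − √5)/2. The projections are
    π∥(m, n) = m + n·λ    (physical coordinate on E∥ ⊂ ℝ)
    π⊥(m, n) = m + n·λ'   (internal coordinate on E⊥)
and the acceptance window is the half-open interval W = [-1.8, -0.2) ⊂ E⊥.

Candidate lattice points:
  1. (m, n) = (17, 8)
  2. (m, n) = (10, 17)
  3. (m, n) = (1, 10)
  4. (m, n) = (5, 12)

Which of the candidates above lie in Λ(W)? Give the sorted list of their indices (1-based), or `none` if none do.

λ' = (1−√5)/2 ≈ -0.61803.
#1 (17,8): internal coord 17 + (8)·λ' = +12.05573; +12.05573 ∉ [-1.8, -0.2) → out
#2 (10,17): internal coord 10 + (17)·λ' = -0.50658; -0.50658 ∈ [-1.8, -0.2) → IN Λ
#3 (1,10): internal coord 1 + (10)·λ' = -5.18034; -5.18034 ∉ [-1.8, -0.2) → out
#4 (5,12): internal coord 5 + (12)·λ' = -2.41641; -2.41641 ∉ [-1.8, -0.2) → out

2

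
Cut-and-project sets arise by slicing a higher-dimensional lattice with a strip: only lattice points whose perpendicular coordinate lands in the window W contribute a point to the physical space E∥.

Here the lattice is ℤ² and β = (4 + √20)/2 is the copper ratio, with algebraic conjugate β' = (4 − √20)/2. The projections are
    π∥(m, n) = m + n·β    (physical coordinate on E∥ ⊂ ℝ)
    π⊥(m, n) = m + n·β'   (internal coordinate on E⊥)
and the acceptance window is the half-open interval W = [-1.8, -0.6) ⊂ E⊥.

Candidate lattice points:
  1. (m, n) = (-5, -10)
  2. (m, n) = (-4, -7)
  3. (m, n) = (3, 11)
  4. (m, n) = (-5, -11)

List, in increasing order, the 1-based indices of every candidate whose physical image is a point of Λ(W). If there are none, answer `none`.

Numerically β ≈ 4.2361 and β' = −1/β ≈ -0.2361.
[1] lift (-5,-10): star map gives -2.6393; window check -1.8 ≤ -2.6393 < -0.6 is false → out
[2] lift (-4,-7): star map gives -2.3475; window check -1.8 ≤ -2.3475 < -0.6 is false → out
[3] lift (3,11): star map gives 0.4033; window check -1.8 ≤ 0.4033 < -0.6 is false → out
[4] lift (-5,-11): star map gives -2.4033; window check -1.8 ≤ -2.4033 < -0.6 is false → out

none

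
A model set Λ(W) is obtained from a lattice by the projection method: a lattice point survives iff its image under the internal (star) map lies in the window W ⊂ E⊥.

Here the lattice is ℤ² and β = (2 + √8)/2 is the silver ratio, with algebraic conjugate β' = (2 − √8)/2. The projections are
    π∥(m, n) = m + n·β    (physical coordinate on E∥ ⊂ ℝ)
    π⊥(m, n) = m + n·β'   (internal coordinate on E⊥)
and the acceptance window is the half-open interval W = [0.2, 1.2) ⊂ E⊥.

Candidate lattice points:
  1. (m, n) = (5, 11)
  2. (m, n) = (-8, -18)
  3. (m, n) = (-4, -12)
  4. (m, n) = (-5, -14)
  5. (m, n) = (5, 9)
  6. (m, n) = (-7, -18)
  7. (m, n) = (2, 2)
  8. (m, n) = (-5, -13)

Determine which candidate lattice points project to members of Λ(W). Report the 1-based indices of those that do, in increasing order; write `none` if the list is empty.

Compute β' = (2−√8)/2 = -0.4142, so π⊥(m,n) = m -0.4142·n.
#1 (5,11): internal coord 5 + (11)·β' = +0.4437; +0.4437 ∈ [0.2, 1.2) → IN Λ
#2 (-8,-18): internal coord -8 + (-18)·β' = -0.5442; -0.5442 ∉ [0.2, 1.2) → out
#3 (-4,-12): internal coord -4 + (-12)·β' = +0.9706; +0.9706 ∈ [0.2, 1.2) → IN Λ
#4 (-5,-14): internal coord -5 + (-14)·β' = +0.7990; +0.7990 ∈ [0.2, 1.2) → IN Λ
#5 (5,9): internal coord 5 + (9)·β' = +1.2721; +1.2721 ∉ [0.2, 1.2) → out
#6 (-7,-18): internal coord -7 + (-18)·β' = +0.4558; +0.4558 ∈ [0.2, 1.2) → IN Λ
#7 (2,2): internal coord 2 + (2)·β' = +1.1716; +1.1716 ∈ [0.2, 1.2) → IN Λ
#8 (-5,-13): internal coord -5 + (-13)·β' = +0.3848; +0.3848 ∈ [0.2, 1.2) → IN Λ

1, 3, 4, 6, 7, 8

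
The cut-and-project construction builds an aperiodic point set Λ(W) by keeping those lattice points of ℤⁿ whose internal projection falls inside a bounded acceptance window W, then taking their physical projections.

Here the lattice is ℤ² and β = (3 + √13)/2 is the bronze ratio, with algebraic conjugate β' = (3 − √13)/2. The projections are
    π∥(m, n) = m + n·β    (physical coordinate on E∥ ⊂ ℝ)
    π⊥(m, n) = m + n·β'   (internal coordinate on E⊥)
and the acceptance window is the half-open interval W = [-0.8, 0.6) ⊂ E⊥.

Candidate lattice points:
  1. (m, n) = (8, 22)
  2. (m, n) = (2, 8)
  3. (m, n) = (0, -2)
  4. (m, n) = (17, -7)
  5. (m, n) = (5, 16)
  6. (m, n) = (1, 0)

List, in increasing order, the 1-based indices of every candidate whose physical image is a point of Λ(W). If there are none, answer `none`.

Numerically β ≈ 3.30278 and β' = −1/β ≈ -0.30278.
candidate 1: (m,n)=(8,22) → π∥ = 8+22·β ≈ 80.66106, π⊥ = 8+22·β' ≈ 1.33894 ∉ [-0.8, 0.6) ⇒ out
candidate 2: (m,n)=(2,8) → π∥ = 2+8·β ≈ 28.42221, π⊥ = 2+8·β' ≈ -0.42221 ∈ [-0.8, 0.6) ⇒ IN Λ
candidate 3: (m,n)=(0,-2) → π∥ = 0-2·β ≈ -6.60555, π⊥ = 0-2·β' ≈ 0.60555 ∉ [-0.8, 0.6) ⇒ out
candidate 4: (m,n)=(17,-7) → π∥ = 17-7·β ≈ -6.11943, π⊥ = 17-7·β' ≈ 19.11943 ∉ [-0.8, 0.6) ⇒ out
candidate 5: (m,n)=(5,16) → π∥ = 5+16·β ≈ 57.84441, π⊥ = 5+16·β' ≈ 0.15559 ∈ [-0.8, 0.6) ⇒ IN Λ
candidate 6: (m,n)=(1,0) → π∥ = 1+0·β ≈ 1.00000, π⊥ = 1+0·β' ≈ 1.00000 ∉ [-0.8, 0.6) ⇒ out

2, 5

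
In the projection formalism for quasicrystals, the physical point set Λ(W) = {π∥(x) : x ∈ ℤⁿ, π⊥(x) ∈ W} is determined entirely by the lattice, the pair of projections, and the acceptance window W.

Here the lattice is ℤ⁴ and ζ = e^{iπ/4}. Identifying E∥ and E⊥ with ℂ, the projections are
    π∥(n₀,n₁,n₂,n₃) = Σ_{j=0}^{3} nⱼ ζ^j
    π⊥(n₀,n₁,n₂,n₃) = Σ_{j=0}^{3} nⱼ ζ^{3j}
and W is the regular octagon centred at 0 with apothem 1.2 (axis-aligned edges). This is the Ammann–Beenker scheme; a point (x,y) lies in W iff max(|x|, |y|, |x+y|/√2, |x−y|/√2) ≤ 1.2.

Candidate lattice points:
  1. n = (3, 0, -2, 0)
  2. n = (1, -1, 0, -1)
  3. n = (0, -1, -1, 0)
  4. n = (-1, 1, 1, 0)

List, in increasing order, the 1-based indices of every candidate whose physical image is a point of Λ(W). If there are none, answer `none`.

3

With ζ = e^{iπ/4} the internal vectors are ζ^0,ζ^3,ζ^6,ζ^9.
candidate 1: n = (3, 0, -2, 0) → π⊥ ≈ (+3.00000, +2.00000); max(|x|,|y|,|x±y|/√2) = 3.53553 > 1.2 ⇒ ∉ W
candidate 2: n = (1, -1, 0, -1) → π⊥ ≈ (+1.00000, -1.41421); max(|x|,|y|,|x±y|/√2) = 1.70711 > 1.2 ⇒ ∉ W
candidate 3: n = (0, -1, -1, 0) → π⊥ ≈ (+0.70711, +0.29289); max(|x|,|y|,|x±y|/√2) = 0.70711 ≤ 1.2 ⇒ ∈ W
candidate 4: n = (-1, 1, 1, 0) → π⊥ ≈ (-1.70711, -0.29289); max(|x|,|y|,|x±y|/√2) = 1.70711 > 1.2 ⇒ ∉ W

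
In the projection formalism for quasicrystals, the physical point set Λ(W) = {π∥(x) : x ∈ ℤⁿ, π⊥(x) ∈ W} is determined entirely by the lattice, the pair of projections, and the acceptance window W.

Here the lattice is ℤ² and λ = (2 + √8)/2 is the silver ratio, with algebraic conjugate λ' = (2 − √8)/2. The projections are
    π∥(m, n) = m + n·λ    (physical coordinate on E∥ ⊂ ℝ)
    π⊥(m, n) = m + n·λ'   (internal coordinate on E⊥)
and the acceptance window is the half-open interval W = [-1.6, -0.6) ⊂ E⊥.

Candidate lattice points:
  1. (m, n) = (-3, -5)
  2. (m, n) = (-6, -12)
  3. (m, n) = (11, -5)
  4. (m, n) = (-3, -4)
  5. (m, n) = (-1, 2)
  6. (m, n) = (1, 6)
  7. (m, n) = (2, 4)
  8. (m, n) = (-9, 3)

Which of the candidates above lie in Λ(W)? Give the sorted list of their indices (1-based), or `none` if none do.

λ' = (2−√8)/2 ≈ -0.41421.
candidate 1: (m,n)=(-3,-5) → π∥ = -3-5·λ ≈ -15.07107, π⊥ = -3-5·λ' ≈ -0.92893 ∈ [-1.6, -0.6) ⇒ IN Λ
candidate 2: (m,n)=(-6,-12) → π∥ = -6-12·λ ≈ -34.97056, π⊥ = -6-12·λ' ≈ -1.02944 ∈ [-1.6, -0.6) ⇒ IN Λ
candidate 3: (m,n)=(11,-5) → π∥ = 11-5·λ ≈ -1.07107, π⊥ = 11-5·λ' ≈ 13.07107 ∉ [-1.6, -0.6) ⇒ out
candidate 4: (m,n)=(-3,-4) → π∥ = -3-4·λ ≈ -12.65685, π⊥ = -3-4·λ' ≈ -1.34315 ∈ [-1.6, -0.6) ⇒ IN Λ
candidate 5: (m,n)=(-1,2) → π∥ = -1+2·λ ≈ 3.82843, π⊥ = -1+2·λ' ≈ -1.82843 ∉ [-1.6, -0.6) ⇒ out
candidate 6: (m,n)=(1,6) → π∥ = 1+6·λ ≈ 15.48528, π⊥ = 1+6·λ' ≈ -1.48528 ∈ [-1.6, -0.6) ⇒ IN Λ
candidate 7: (m,n)=(2,4) → π∥ = 2+4·λ ≈ 11.65685, π⊥ = 2+4·λ' ≈ 0.34315 ∉ [-1.6, -0.6) ⇒ out
candidate 8: (m,n)=(-9,3) → π∥ = -9+3·λ ≈ -1.75736, π⊥ = -9+3·λ' ≈ -10.24264 ∉ [-1.6, -0.6) ⇒ out

1, 2, 4, 6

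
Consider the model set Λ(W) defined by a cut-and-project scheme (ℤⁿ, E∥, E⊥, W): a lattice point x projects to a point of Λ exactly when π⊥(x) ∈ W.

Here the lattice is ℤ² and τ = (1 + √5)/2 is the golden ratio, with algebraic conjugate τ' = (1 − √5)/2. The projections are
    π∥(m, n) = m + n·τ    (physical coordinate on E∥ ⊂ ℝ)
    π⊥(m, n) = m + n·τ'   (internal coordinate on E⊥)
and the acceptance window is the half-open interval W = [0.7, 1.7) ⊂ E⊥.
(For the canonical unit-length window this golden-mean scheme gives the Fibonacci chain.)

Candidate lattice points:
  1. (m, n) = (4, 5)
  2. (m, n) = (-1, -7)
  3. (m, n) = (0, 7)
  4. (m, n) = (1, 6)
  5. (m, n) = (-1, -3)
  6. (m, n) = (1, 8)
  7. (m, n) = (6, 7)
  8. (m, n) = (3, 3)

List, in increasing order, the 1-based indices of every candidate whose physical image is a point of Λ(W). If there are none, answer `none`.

1, 5, 7, 8

Numerically τ ≈ 1.618034 and τ' = −1/τ ≈ -0.618034.
[1] lift (4,5): star map gives 0.909830; window check 0.7 ≤ 0.909830 < 1.7 is true → IN Λ
[2] lift (-1,-7): star map gives 3.326238; window check 0.7 ≤ 3.326238 < 1.7 is false → out
[3] lift (0,7): star map gives -4.326238; window check 0.7 ≤ -4.326238 < 1.7 is false → out
[4] lift (1,6): star map gives -2.708204; window check 0.7 ≤ -2.708204 < 1.7 is false → out
[5] lift (-1,-3): star map gives 0.854102; window check 0.7 ≤ 0.854102 < 1.7 is true → IN Λ
[6] lift (1,8): star map gives -3.944272; window check 0.7 ≤ -3.944272 < 1.7 is false → out
[7] lift (6,7): star map gives 1.673762; window check 0.7 ≤ 1.673762 < 1.7 is true → IN Λ
[8] lift (3,3): star map gives 1.145898; window check 0.7 ≤ 1.145898 < 1.7 is true → IN Λ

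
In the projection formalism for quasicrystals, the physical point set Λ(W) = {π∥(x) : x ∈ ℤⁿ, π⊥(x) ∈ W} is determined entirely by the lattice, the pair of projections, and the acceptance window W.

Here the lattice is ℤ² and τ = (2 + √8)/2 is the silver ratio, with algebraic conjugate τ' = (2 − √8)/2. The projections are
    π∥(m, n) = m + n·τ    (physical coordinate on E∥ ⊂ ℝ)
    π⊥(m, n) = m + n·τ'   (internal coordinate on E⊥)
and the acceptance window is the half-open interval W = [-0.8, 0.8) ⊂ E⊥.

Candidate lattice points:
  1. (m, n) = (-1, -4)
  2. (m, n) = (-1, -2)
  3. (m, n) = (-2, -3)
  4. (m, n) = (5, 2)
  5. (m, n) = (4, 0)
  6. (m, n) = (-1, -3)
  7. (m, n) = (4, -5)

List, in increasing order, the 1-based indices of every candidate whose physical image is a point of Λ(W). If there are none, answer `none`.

τ' = (2−√8)/2 ≈ -0.41421.
[1] lift (-1,-4): star map gives 0.65685; window check -0.8 ≤ 0.65685 < 0.8 is true → IN Λ
[2] lift (-1,-2): star map gives -0.17157; window check -0.8 ≤ -0.17157 < 0.8 is true → IN Λ
[3] lift (-2,-3): star map gives -0.75736; window check -0.8 ≤ -0.75736 < 0.8 is true → IN Λ
[4] lift (5,2): star map gives 4.17157; window check -0.8 ≤ 4.17157 < 0.8 is false → out
[5] lift (4,0): star map gives 4.00000; window check -0.8 ≤ 4.00000 < 0.8 is false → out
[6] lift (-1,-3): star map gives 0.24264; window check -0.8 ≤ 0.24264 < 0.8 is true → IN Λ
[7] lift (4,-5): star map gives 6.07107; window check -0.8 ≤ 6.07107 < 0.8 is false → out

1, 2, 3, 6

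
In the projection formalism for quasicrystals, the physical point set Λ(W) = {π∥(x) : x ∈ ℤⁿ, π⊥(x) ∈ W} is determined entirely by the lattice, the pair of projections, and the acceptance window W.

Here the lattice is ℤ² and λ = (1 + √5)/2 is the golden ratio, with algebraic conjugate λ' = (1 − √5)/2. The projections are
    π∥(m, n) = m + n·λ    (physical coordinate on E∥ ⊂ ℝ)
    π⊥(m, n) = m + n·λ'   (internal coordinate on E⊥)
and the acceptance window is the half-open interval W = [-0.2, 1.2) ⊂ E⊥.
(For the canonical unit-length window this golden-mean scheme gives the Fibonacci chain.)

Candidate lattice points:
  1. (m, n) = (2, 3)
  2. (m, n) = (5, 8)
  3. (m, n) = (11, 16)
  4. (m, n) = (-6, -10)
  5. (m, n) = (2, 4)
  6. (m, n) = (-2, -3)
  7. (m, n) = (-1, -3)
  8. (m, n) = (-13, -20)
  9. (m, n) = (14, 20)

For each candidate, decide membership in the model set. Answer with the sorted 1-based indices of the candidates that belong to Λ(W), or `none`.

1, 2, 3, 4, 6, 7

Numerically λ ≈ 1.618034 and λ' = −1/λ ≈ -0.618034.
#1 (2,3): internal coord 2 + (3)·λ' = +0.145898; +0.145898 ∈ [-0.2, 1.2) → IN Λ
#2 (5,8): internal coord 5 + (8)·λ' = +0.055728; +0.055728 ∈ [-0.2, 1.2) → IN Λ
#3 (11,16): internal coord 11 + (16)·λ' = +1.111456; +1.111456 ∈ [-0.2, 1.2) → IN Λ
#4 (-6,-10): internal coord -6 + (-10)·λ' = +0.180340; +0.180340 ∈ [-0.2, 1.2) → IN Λ
#5 (2,4): internal coord 2 + (4)·λ' = -0.472136; -0.472136 ∉ [-0.2, 1.2) → out
#6 (-2,-3): internal coord -2 + (-3)·λ' = -0.145898; -0.145898 ∈ [-0.2, 1.2) → IN Λ
#7 (-1,-3): internal coord -1 + (-3)·λ' = +0.854102; +0.854102 ∈ [-0.2, 1.2) → IN Λ
#8 (-13,-20): internal coord -13 + (-20)·λ' = -0.639320; -0.639320 ∉ [-0.2, 1.2) → out
#9 (14,20): internal coord 14 + (20)·λ' = +1.639320; +1.639320 ∉ [-0.2, 1.2) → out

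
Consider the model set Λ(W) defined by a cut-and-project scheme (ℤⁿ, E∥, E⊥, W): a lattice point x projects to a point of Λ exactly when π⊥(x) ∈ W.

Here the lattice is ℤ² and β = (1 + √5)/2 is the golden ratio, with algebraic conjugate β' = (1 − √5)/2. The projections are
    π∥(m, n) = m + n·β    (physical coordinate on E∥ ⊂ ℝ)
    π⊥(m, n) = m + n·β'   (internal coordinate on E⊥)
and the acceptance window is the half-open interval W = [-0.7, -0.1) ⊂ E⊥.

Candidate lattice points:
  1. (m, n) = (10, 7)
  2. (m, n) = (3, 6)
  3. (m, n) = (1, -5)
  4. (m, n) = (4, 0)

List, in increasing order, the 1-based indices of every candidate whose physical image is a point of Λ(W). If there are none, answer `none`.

none

Numerically β ≈ 1.6180 and β' = −1/β ≈ -0.6180.
#1 (10,7): internal coord 10 + (7)·β' = +5.6738; +5.6738 ∉ [-0.7, -0.1) → out
#2 (3,6): internal coord 3 + (6)·β' = -0.7082; -0.7082 ∉ [-0.7, -0.1) → out
#3 (1,-5): internal coord 1 + (-5)·β' = +4.0902; +4.0902 ∉ [-0.7, -0.1) → out
#4 (4,0): internal coord 4 + (0)·β' = +4.0000; +4.0000 ∉ [-0.7, -0.1) → out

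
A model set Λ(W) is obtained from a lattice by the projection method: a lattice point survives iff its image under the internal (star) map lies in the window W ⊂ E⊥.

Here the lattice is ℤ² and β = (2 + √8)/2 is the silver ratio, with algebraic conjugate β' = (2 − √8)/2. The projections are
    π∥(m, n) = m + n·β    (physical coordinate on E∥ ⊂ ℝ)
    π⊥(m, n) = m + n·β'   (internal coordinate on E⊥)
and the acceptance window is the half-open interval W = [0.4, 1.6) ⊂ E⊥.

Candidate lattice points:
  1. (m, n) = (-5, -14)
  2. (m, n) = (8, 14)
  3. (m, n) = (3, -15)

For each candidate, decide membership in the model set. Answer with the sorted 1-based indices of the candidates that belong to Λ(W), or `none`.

1

Numerically β ≈ 2.4142 and β' = −1/β ≈ -0.4142.
candidate 1: (m,n)=(-5,-14) → π∥ = -5-14·β ≈ -38.7990, π⊥ = -5-14·β' ≈ 0.7990 ∈ [0.4, 1.6) ⇒ IN Λ
candidate 2: (m,n)=(8,14) → π∥ = 8+14·β ≈ 41.7990, π⊥ = 8+14·β' ≈ 2.2010 ∉ [0.4, 1.6) ⇒ out
candidate 3: (m,n)=(3,-15) → π∥ = 3-15·β ≈ -33.2132, π⊥ = 3-15·β' ≈ 9.2132 ∉ [0.4, 1.6) ⇒ out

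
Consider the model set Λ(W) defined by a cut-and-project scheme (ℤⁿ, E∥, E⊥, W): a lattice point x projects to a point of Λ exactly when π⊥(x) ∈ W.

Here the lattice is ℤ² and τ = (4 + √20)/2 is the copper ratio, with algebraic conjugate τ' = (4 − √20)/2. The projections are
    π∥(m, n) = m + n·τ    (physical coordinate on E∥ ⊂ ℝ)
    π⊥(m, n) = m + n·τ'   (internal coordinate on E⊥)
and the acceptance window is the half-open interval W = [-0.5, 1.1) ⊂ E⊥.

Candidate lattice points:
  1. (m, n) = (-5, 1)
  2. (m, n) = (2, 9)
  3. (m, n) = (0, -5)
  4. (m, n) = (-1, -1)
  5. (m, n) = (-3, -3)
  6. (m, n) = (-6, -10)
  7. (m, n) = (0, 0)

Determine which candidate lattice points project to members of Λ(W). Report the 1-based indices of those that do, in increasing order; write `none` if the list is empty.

τ' = (4−√20)/2 ≈ -0.23607.
[1] lift (-5,1): star map gives -5.23607; window check -0.5 ≤ -5.23607 < 1.1 is false → out
[2] lift (2,9): star map gives -0.12461; window check -0.5 ≤ -0.12461 < 1.1 is true → IN Λ
[3] lift (0,-5): star map gives 1.18034; window check -0.5 ≤ 1.18034 < 1.1 is false → out
[4] lift (-1,-1): star map gives -0.76393; window check -0.5 ≤ -0.76393 < 1.1 is false → out
[5] lift (-3,-3): star map gives -2.29180; window check -0.5 ≤ -2.29180 < 1.1 is false → out
[6] lift (-6,-10): star map gives -3.63932; window check -0.5 ≤ -3.63932 < 1.1 is false → out
[7] lift (0,0): star map gives 0.00000; window check -0.5 ≤ 0.00000 < 1.1 is true → IN Λ

2, 7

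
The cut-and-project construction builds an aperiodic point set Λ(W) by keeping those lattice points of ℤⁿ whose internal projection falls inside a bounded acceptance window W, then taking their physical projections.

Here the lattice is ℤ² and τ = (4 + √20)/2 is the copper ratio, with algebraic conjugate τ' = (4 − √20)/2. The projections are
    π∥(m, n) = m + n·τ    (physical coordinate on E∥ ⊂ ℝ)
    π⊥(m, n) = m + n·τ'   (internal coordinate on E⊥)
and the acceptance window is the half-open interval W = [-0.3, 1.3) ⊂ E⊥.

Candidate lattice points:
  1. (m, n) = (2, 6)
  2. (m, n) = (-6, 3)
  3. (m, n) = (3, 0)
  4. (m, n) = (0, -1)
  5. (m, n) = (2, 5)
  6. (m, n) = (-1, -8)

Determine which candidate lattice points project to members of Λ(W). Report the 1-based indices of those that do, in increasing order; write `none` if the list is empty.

Numerically τ ≈ 4.2361 and τ' = −1/τ ≈ -0.2361.
[1] lift (2,6): star map gives 0.5836; window check -0.3 ≤ 0.5836 < 1.3 is true → IN Λ
[2] lift (-6,3): star map gives -6.7082; window check -0.3 ≤ -6.7082 < 1.3 is false → out
[3] lift (3,0): star map gives 3.0000; window check -0.3 ≤ 3.0000 < 1.3 is false → out
[4] lift (0,-1): star map gives 0.2361; window check -0.3 ≤ 0.2361 < 1.3 is true → IN Λ
[5] lift (2,5): star map gives 0.8197; window check -0.3 ≤ 0.8197 < 1.3 is true → IN Λ
[6] lift (-1,-8): star map gives 0.8885; window check -0.3 ≤ 0.8885 < 1.3 is true → IN Λ

1, 4, 5, 6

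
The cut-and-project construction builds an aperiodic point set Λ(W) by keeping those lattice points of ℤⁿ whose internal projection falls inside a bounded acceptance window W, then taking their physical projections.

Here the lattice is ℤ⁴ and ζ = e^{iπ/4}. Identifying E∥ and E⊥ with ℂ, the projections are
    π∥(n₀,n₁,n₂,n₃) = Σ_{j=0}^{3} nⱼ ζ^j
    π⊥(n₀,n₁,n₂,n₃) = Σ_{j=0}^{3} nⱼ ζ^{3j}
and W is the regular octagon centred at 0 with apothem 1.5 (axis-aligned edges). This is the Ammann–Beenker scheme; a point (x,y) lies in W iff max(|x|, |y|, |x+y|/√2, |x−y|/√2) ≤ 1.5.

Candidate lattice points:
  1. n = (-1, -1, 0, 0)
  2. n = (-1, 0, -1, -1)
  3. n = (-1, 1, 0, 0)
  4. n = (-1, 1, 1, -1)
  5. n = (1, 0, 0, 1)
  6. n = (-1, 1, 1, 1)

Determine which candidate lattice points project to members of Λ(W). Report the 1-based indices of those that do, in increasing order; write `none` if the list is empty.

π⊥(n) = n₀ + n₁ζ³ + n₂ζ⁶ + n₃ζ⁹ where ζ = e^{iπ/4}.
#1 (-1, -1, 0, 0): internal (-0.29289, -0.70711); octagon support 0.70711 vs apothem 1.5 → ∈ W
#2 (-1, 0, -1, -1): internal (-1.70711, 0.29289); octagon support 1.70711 vs apothem 1.5 → ∉ W
#3 (-1, 1, 0, 0): internal (-1.70711, 0.70711); octagon support 1.70711 vs apothem 1.5 → ∉ W
#4 (-1, 1, 1, -1): internal (-2.41421, -1.00000); octagon support 2.41421 vs apothem 1.5 → ∉ W
#5 (1, 0, 0, 1): internal (1.70711, 0.70711); octagon support 1.70711 vs apothem 1.5 → ∉ W
#6 (-1, 1, 1, 1): internal (-1.00000, 0.41421); octagon support 1.00000 vs apothem 1.5 → ∈ W

1, 6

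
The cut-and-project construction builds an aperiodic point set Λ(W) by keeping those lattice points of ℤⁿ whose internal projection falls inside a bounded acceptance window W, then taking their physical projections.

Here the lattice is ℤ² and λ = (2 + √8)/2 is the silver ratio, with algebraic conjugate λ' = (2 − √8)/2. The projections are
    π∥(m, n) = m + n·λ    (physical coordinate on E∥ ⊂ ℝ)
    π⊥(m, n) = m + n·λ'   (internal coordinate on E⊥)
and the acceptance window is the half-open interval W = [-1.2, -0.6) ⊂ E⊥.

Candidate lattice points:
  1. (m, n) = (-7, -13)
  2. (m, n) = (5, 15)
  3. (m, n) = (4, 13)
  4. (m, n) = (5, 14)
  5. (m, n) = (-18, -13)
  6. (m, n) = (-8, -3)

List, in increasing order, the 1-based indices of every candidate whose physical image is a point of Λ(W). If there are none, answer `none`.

Numerically λ ≈ 2.414214 and λ' = −1/λ ≈ -0.414214.
#1 (-7,-13): internal coord -7 + (-13)·λ' = -1.615224; -1.615224 ∉ [-1.2, -0.6) → out
#2 (5,15): internal coord 5 + (15)·λ' = -1.213203; -1.213203 ∉ [-1.2, -0.6) → out
#3 (4,13): internal coord 4 + (13)·λ' = -1.384776; -1.384776 ∉ [-1.2, -0.6) → out
#4 (5,14): internal coord 5 + (14)·λ' = -0.798990; -0.798990 ∈ [-1.2, -0.6) → IN Λ
#5 (-18,-13): internal coord -18 + (-13)·λ' = -12.615224; -12.615224 ∉ [-1.2, -0.6) → out
#6 (-8,-3): internal coord -8 + (-3)·λ' = -6.757359; -6.757359 ∉ [-1.2, -0.6) → out

4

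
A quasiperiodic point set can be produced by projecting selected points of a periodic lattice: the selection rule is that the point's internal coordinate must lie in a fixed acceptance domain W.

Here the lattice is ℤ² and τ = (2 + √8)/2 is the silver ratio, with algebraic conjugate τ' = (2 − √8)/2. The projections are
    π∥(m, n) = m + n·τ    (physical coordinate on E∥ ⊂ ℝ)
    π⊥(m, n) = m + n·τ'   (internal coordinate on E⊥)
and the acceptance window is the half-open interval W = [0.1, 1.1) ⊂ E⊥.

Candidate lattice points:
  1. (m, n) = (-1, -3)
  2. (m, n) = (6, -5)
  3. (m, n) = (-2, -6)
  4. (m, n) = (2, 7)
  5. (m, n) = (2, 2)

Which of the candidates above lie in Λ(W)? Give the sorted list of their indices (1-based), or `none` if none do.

Compute τ' = (2−√8)/2 = -0.4142, so π⊥(m,n) = m -0.4142·n.
[1] lift (-1,-3): star map gives 0.2426; window check 0.1 ≤ 0.2426 < 1.1 is true → IN Λ
[2] lift (6,-5): star map gives 8.0711; window check 0.1 ≤ 8.0711 < 1.1 is false → out
[3] lift (-2,-6): star map gives 0.4853; window check 0.1 ≤ 0.4853 < 1.1 is true → IN Λ
[4] lift (2,7): star map gives -0.8995; window check 0.1 ≤ -0.8995 < 1.1 is false → out
[5] lift (2,2): star map gives 1.1716; window check 0.1 ≤ 1.1716 < 1.1 is false → out

1, 3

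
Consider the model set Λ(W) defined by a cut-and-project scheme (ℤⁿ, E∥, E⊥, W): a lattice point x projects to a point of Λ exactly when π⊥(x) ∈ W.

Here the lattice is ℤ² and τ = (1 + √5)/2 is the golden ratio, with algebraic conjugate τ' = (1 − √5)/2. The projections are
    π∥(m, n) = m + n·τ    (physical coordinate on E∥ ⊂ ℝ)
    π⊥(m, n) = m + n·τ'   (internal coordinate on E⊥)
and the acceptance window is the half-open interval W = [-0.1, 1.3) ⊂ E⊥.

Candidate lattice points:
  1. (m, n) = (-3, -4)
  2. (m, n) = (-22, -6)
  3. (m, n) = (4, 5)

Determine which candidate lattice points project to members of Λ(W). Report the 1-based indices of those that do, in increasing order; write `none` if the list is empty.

Numerically τ ≈ 1.618034 and τ' = −1/τ ≈ -0.618034.
[1] lift (-3,-4): star map gives -0.527864; window check -0.1 ≤ -0.527864 < 1.3 is false → out
[2] lift (-22,-6): star map gives -18.291796; window check -0.1 ≤ -18.291796 < 1.3 is false → out
[3] lift (4,5): star map gives 0.909830; window check -0.1 ≤ 0.909830 < 1.3 is true → IN Λ

3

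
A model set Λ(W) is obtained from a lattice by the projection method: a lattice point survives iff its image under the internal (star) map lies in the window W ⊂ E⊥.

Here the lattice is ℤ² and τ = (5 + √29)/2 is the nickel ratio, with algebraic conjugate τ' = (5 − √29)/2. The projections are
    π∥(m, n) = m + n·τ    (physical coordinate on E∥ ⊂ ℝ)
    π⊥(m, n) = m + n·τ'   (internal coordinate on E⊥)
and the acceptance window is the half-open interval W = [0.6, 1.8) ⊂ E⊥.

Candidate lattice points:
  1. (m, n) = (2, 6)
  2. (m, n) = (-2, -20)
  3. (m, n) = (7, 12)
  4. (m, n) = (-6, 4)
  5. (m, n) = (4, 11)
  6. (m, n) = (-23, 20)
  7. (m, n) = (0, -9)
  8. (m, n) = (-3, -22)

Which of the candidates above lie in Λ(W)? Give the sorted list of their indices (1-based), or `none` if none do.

Compute τ' = (5−√29)/2 = -0.1926, so π⊥(m,n) = m -0.1926·n.
[1] lift (2,6): star map gives 0.8445; window check 0.6 ≤ 0.8445 < 1.8 is true → IN Λ
[2] lift (-2,-20): star map gives 1.8516; window check 0.6 ≤ 1.8516 < 1.8 is false → out
[3] lift (7,12): star map gives 4.6890; window check 0.6 ≤ 4.6890 < 1.8 is false → out
[4] lift (-6,4): star map gives -6.7703; window check 0.6 ≤ -6.7703 < 1.8 is false → out
[5] lift (4,11): star map gives 1.8816; window check 0.6 ≤ 1.8816 < 1.8 is false → out
[6] lift (-23,20): star map gives -26.8516; window check 0.6 ≤ -26.8516 < 1.8 is false → out
[7] lift (0,-9): star map gives 1.7332; window check 0.6 ≤ 1.7332 < 1.8 is true → IN Λ
[8] lift (-3,-22): star map gives 1.2368; window check 0.6 ≤ 1.2368 < 1.8 is true → IN Λ

1, 7, 8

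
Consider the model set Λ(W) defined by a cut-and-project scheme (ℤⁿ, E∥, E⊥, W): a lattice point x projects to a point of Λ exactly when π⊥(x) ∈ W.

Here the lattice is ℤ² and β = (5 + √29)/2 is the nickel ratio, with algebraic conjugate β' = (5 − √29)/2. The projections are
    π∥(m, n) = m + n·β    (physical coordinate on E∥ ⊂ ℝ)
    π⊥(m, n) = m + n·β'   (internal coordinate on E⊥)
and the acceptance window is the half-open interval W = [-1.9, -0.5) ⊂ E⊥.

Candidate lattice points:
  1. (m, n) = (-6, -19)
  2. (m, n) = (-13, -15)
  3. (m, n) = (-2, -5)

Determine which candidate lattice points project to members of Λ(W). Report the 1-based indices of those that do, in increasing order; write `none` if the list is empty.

3

β' = (5−√29)/2 ≈ -0.19258.
#1 (-6,-19): internal coord -6 + (-19)·β' = -2.34093; -2.34093 ∉ [-1.9, -0.5) → out
#2 (-13,-15): internal coord -13 + (-15)·β' = -10.11126; -10.11126 ∉ [-1.9, -0.5) → out
#3 (-2,-5): internal coord -2 + (-5)·β' = -1.03709; -1.03709 ∈ [-1.9, -0.5) → IN Λ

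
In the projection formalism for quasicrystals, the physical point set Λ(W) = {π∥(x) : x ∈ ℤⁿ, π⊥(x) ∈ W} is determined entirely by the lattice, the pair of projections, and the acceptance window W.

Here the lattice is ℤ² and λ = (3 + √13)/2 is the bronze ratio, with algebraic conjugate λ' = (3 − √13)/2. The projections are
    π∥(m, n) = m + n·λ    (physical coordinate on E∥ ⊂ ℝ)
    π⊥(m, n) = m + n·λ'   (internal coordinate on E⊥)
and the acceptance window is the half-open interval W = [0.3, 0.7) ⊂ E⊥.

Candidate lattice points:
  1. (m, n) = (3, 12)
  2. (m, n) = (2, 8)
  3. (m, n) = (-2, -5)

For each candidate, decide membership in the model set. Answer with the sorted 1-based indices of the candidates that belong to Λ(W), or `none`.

none

Compute λ' = (3−√13)/2 = -0.3028, so π⊥(m,n) = m -0.3028·n.
#1 (3,12): internal coord 3 + (12)·λ' = -0.6333; -0.6333 ∉ [0.3, 0.7) → out
#2 (2,8): internal coord 2 + (8)·λ' = -0.4222; -0.4222 ∉ [0.3, 0.7) → out
#3 (-2,-5): internal coord -2 + (-5)·λ' = -0.4861; -0.4861 ∉ [0.3, 0.7) → out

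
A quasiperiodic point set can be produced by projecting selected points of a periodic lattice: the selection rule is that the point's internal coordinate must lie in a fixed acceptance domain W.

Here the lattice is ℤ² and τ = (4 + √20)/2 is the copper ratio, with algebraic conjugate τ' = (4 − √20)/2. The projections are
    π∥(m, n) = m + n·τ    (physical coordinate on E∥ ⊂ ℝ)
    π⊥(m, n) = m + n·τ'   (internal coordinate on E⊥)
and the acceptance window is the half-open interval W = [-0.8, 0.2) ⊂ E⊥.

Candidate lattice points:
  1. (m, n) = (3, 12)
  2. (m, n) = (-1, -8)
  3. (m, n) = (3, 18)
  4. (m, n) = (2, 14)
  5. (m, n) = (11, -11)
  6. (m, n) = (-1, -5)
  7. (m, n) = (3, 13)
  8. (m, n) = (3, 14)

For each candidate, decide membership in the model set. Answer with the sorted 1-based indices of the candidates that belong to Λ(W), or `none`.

1, 6, 7, 8

τ' = (4−√20)/2 ≈ -0.23607.
#1 (3,12): internal coord 3 + (12)·τ' = +0.16718; +0.16718 ∈ [-0.8, 0.2) → IN Λ
#2 (-1,-8): internal coord -1 + (-8)·τ' = +0.88854; +0.88854 ∉ [-0.8, 0.2) → out
#3 (3,18): internal coord 3 + (18)·τ' = -1.24922; -1.24922 ∉ [-0.8, 0.2) → out
#4 (2,14): internal coord 2 + (14)·τ' = -1.30495; -1.30495 ∉ [-0.8, 0.2) → out
#5 (11,-11): internal coord 11 + (-11)·τ' = +13.59675; +13.59675 ∉ [-0.8, 0.2) → out
#6 (-1,-5): internal coord -1 + (-5)·τ' = +0.18034; +0.18034 ∈ [-0.8, 0.2) → IN Λ
#7 (3,13): internal coord 3 + (13)·τ' = -0.06888; -0.06888 ∈ [-0.8, 0.2) → IN Λ
#8 (3,14): internal coord 3 + (14)·τ' = -0.30495; -0.30495 ∈ [-0.8, 0.2) → IN Λ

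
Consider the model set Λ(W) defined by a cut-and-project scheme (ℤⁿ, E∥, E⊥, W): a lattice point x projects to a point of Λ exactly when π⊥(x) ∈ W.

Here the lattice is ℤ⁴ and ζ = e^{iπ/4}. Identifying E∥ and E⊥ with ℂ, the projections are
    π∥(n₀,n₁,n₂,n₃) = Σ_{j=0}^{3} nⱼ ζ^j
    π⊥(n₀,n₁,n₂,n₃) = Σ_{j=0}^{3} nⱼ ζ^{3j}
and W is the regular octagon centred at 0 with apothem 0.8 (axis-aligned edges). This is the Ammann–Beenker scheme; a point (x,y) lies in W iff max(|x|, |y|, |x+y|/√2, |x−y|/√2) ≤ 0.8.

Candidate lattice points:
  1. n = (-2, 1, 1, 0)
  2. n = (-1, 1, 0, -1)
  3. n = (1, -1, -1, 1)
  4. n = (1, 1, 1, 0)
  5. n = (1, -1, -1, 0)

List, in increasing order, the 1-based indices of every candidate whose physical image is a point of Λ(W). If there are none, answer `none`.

Internal map: ζ^{3j} for j=0..3 gives (1,0), (−√2/2,√2/2), (0,−1), (√2/2,√2/2).
candidate 1: n = (-2, 1, 1, 0) → π⊥ ≈ (-2.70711, -0.29289); max(|x|,|y|,|x±y|/√2) = 2.70711 > 0.8 ⇒ ∉ W
candidate 2: n = (-1, 1, 0, -1) → π⊥ ≈ (-2.41421, +0.00000); max(|x|,|y|,|x±y|/√2) = 2.41421 > 0.8 ⇒ ∉ W
candidate 3: n = (1, -1, -1, 1) → π⊥ ≈ (+2.41421, +1.00000); max(|x|,|y|,|x±y|/√2) = 2.41421 > 0.8 ⇒ ∉ W
candidate 4: n = (1, 1, 1, 0) → π⊥ ≈ (+0.29289, -0.29289); max(|x|,|y|,|x±y|/√2) = 0.41421 ≤ 0.8 ⇒ ∈ W
candidate 5: n = (1, -1, -1, 0) → π⊥ ≈ (+1.70711, +0.29289); max(|x|,|y|,|x±y|/√2) = 1.70711 > 0.8 ⇒ ∉ W

4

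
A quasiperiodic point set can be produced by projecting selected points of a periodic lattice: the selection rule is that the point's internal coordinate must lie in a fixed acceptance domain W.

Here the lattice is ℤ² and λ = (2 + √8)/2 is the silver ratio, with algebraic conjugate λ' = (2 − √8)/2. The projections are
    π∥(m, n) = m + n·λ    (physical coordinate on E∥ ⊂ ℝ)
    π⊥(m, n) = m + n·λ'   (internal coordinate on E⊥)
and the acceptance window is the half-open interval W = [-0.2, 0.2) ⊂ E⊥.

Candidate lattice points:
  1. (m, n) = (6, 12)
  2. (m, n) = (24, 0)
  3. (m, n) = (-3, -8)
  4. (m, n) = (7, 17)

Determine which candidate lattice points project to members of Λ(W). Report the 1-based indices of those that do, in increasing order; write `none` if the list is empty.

λ' = (2−√8)/2 ≈ -0.414214.
candidate 1: (m,n)=(6,12) → π∥ = 6+12·λ ≈ 34.970563, π⊥ = 6+12·λ' ≈ 1.029437 ∉ [-0.2, 0.2) ⇒ out
candidate 2: (m,n)=(24,0) → π∥ = 24+0·λ ≈ 24.000000, π⊥ = 24+0·λ' ≈ 24.000000 ∉ [-0.2, 0.2) ⇒ out
candidate 3: (m,n)=(-3,-8) → π∥ = -3-8·λ ≈ -22.313708, π⊥ = -3-8·λ' ≈ 0.313708 ∉ [-0.2, 0.2) ⇒ out
candidate 4: (m,n)=(7,17) → π∥ = 7+17·λ ≈ 48.041631, π⊥ = 7+17·λ' ≈ -0.041631 ∈ [-0.2, 0.2) ⇒ IN Λ

4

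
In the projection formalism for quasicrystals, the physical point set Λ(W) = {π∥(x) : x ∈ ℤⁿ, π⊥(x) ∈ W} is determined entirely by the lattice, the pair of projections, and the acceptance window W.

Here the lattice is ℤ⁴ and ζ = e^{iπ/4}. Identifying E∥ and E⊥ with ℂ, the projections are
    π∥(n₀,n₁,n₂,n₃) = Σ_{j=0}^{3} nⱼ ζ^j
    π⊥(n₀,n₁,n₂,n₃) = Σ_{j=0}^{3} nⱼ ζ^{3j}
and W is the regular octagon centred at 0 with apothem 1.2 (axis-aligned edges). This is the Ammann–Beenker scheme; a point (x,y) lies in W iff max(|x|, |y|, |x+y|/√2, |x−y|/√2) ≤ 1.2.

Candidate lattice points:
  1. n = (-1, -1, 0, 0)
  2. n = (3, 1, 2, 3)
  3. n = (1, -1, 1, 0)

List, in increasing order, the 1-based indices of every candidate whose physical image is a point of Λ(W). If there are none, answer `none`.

1

Internal map: ζ^{3j} for j=0..3 gives (1,0), (−√2/2,√2/2), (0,−1), (√2/2,√2/2).
candidate 1: n = (-1, -1, 0, 0) → π⊥ ≈ (-0.29289, -0.70711); max(|x|,|y|,|x±y|/√2) = 0.70711 ≤ 1.2 ⇒ ∈ W
candidate 2: n = (3, 1, 2, 3) → π⊥ ≈ (+4.41421, +0.82843); max(|x|,|y|,|x±y|/√2) = 4.41421 > 1.2 ⇒ ∉ W
candidate 3: n = (1, -1, 1, 0) → π⊥ ≈ (+1.70711, -1.70711); max(|x|,|y|,|x±y|/√2) = 2.41421 > 1.2 ⇒ ∉ W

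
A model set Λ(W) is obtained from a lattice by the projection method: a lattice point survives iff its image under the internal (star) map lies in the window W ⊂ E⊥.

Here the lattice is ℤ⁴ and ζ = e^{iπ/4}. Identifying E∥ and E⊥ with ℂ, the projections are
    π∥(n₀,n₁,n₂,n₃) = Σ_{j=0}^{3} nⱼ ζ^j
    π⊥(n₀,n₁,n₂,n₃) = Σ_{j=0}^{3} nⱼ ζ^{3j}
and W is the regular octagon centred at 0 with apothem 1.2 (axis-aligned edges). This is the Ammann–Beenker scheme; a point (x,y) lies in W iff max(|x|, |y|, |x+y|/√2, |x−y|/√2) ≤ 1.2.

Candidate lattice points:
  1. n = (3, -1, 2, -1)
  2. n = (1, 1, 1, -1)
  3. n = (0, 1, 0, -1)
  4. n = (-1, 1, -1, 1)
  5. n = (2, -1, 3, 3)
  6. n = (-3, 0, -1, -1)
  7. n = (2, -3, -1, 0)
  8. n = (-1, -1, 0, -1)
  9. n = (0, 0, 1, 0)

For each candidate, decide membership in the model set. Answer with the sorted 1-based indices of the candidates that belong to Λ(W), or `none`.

Internal map: ζ^{3j} for j=0..3 gives (1,0), (−√2/2,√2/2), (0,−1), (√2/2,√2/2).
candidate 1: n = (3, -1, 2, -1) → π⊥ ≈ (+3.000000, -3.414214); max(|x|,|y|,|x±y|/√2) = 4.535534 > 1.2 ⇒ ∉ W
candidate 2: n = (1, 1, 1, -1) → π⊥ ≈ (-0.414214, -1.000000); max(|x|,|y|,|x±y|/√2) = 1.000000 ≤ 1.2 ⇒ ∈ W
candidate 3: n = (0, 1, 0, -1) → π⊥ ≈ (-1.414214, +0.000000); max(|x|,|y|,|x±y|/√2) = 1.414214 > 1.2 ⇒ ∉ W
candidate 4: n = (-1, 1, -1, 1) → π⊥ ≈ (-1.000000, +2.414214); max(|x|,|y|,|x±y|/√2) = 2.414214 > 1.2 ⇒ ∉ W
candidate 5: n = (2, -1, 3, 3) → π⊥ ≈ (+4.828427, -1.585786); max(|x|,|y|,|x±y|/√2) = 4.828427 > 1.2 ⇒ ∉ W
candidate 6: n = (-3, 0, -1, -1) → π⊥ ≈ (-3.707107, +0.292893); max(|x|,|y|,|x±y|/√2) = 3.707107 > 1.2 ⇒ ∉ W
candidate 7: n = (2, -3, -1, 0) → π⊥ ≈ (+4.121320, -1.121320); max(|x|,|y|,|x±y|/√2) = 4.121320 > 1.2 ⇒ ∉ W
candidate 8: n = (-1, -1, 0, -1) → π⊥ ≈ (-1.000000, -1.414214); max(|x|,|y|,|x±y|/√2) = 1.707107 > 1.2 ⇒ ∉ W
candidate 9: n = (0, 0, 1, 0) → π⊥ ≈ (+0.000000, -1.000000); max(|x|,|y|,|x±y|/√2) = 1.000000 ≤ 1.2 ⇒ ∈ W

2, 9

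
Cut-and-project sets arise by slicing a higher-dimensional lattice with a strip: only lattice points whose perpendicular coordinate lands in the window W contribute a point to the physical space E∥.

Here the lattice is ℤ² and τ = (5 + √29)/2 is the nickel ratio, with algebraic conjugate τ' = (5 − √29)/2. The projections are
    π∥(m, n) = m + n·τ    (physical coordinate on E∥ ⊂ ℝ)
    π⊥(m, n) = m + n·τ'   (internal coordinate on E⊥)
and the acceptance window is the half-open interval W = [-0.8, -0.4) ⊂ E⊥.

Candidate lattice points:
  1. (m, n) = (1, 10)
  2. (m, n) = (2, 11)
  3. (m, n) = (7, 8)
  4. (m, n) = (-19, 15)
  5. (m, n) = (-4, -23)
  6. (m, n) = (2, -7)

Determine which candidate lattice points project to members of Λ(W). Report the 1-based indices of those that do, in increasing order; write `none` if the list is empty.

τ' = (5−√29)/2 ≈ -0.19258.
#1 (1,10): internal coord 1 + (10)·τ' = -0.92582; -0.92582 ∉ [-0.8, -0.4) → out
#2 (2,11): internal coord 2 + (11)·τ' = -0.11841; -0.11841 ∉ [-0.8, -0.4) → out
#3 (7,8): internal coord 7 + (8)·τ' = +5.45934; +5.45934 ∉ [-0.8, -0.4) → out
#4 (-19,15): internal coord -19 + (15)·τ' = -21.88874; -21.88874 ∉ [-0.8, -0.4) → out
#5 (-4,-23): internal coord -4 + (-23)·τ' = +0.42940; +0.42940 ∉ [-0.8, -0.4) → out
#6 (2,-7): internal coord 2 + (-7)·τ' = +3.34808; +3.34808 ∉ [-0.8, -0.4) → out

none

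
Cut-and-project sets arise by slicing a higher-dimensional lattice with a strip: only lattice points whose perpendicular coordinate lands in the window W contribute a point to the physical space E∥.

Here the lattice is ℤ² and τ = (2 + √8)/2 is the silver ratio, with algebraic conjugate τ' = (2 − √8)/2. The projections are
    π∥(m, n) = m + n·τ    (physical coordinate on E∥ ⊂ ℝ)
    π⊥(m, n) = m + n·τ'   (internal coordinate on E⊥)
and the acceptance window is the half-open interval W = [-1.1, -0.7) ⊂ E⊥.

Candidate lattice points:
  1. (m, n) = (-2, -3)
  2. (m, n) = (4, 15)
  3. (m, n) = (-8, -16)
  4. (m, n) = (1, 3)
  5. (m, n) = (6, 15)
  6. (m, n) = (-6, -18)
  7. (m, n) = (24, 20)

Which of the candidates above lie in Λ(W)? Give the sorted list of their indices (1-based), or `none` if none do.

Numerically τ ≈ 2.4142 and τ' = −1/τ ≈ -0.4142.
[1] lift (-2,-3): star map gives -0.7574; window check -1.1 ≤ -0.7574 < -0.7 is true → IN Λ
[2] lift (4,15): star map gives -2.2132; window check -1.1 ≤ -2.2132 < -0.7 is false → out
[3] lift (-8,-16): star map gives -1.3726; window check -1.1 ≤ -1.3726 < -0.7 is false → out
[4] lift (1,3): star map gives -0.2426; window check -1.1 ≤ -0.2426 < -0.7 is false → out
[5] lift (6,15): star map gives -0.2132; window check -1.1 ≤ -0.2132 < -0.7 is false → out
[6] lift (-6,-18): star map gives 1.4558; window check -1.1 ≤ 1.4558 < -0.7 is false → out
[7] lift (24,20): star map gives 15.7157; window check -1.1 ≤ 15.7157 < -0.7 is false → out

1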